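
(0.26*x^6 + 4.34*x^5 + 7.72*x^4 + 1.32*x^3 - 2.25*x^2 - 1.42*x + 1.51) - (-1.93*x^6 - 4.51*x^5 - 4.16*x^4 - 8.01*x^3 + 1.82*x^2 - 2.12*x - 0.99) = 2.19*x^6 + 8.85*x^5 + 11.88*x^4 + 9.33*x^3 - 4.07*x^2 + 0.7*x + 2.5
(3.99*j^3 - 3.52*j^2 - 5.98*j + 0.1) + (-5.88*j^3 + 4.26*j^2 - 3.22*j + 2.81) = -1.89*j^3 + 0.74*j^2 - 9.2*j + 2.91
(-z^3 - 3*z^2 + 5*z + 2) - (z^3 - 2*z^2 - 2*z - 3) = -2*z^3 - z^2 + 7*z + 5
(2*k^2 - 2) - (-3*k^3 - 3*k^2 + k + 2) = 3*k^3 + 5*k^2 - k - 4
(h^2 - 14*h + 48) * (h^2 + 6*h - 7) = h^4 - 8*h^3 - 43*h^2 + 386*h - 336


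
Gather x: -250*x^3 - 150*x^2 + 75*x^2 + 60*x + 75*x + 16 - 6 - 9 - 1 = -250*x^3 - 75*x^2 + 135*x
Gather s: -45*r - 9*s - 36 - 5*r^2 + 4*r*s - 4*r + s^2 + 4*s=-5*r^2 - 49*r + s^2 + s*(4*r - 5) - 36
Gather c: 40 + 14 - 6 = 48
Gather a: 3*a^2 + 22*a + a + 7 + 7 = 3*a^2 + 23*a + 14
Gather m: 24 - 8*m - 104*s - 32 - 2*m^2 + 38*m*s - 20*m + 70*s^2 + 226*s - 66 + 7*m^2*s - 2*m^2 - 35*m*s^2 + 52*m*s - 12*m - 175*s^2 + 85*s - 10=m^2*(7*s - 4) + m*(-35*s^2 + 90*s - 40) - 105*s^2 + 207*s - 84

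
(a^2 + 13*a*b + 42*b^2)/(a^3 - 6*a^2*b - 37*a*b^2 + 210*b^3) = (a + 7*b)/(a^2 - 12*a*b + 35*b^2)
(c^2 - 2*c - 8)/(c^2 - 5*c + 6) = (c^2 - 2*c - 8)/(c^2 - 5*c + 6)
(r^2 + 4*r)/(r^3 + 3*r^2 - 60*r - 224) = r/(r^2 - r - 56)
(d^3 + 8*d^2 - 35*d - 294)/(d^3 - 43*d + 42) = (d + 7)/(d - 1)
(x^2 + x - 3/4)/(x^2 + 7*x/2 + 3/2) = (4*x^2 + 4*x - 3)/(2*(2*x^2 + 7*x + 3))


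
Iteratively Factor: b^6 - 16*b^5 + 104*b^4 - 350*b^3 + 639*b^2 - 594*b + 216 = (b - 2)*(b^5 - 14*b^4 + 76*b^3 - 198*b^2 + 243*b - 108) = (b - 3)*(b - 2)*(b^4 - 11*b^3 + 43*b^2 - 69*b + 36) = (b - 3)*(b - 2)*(b - 1)*(b^3 - 10*b^2 + 33*b - 36) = (b - 3)^2*(b - 2)*(b - 1)*(b^2 - 7*b + 12) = (b - 3)^3*(b - 2)*(b - 1)*(b - 4)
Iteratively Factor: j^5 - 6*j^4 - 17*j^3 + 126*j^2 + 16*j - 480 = (j - 5)*(j^4 - j^3 - 22*j^2 + 16*j + 96) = (j - 5)*(j - 3)*(j^3 + 2*j^2 - 16*j - 32) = (j - 5)*(j - 3)*(j + 4)*(j^2 - 2*j - 8) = (j - 5)*(j - 4)*(j - 3)*(j + 4)*(j + 2)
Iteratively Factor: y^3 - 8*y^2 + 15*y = (y)*(y^2 - 8*y + 15) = y*(y - 5)*(y - 3)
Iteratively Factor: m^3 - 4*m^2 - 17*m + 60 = (m - 5)*(m^2 + m - 12) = (m - 5)*(m - 3)*(m + 4)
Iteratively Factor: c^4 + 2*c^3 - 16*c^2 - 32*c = (c + 2)*(c^3 - 16*c) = c*(c + 2)*(c^2 - 16) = c*(c + 2)*(c + 4)*(c - 4)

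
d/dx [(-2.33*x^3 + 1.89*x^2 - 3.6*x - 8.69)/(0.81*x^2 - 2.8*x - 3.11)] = (-1.8873*x^4 + 13.048*x^3 + 19.3629*x^2 + 2.322*x - 13.136)/(0.6561*x^4 - 4.536*x^3 + 2.8018*x^2 + 17.416*x + 9.6721)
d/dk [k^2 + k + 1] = 2*k + 1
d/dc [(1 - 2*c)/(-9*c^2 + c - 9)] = (18*c^2 - 2*c - (2*c - 1)*(18*c - 1) + 18)/(9*c^2 - c + 9)^2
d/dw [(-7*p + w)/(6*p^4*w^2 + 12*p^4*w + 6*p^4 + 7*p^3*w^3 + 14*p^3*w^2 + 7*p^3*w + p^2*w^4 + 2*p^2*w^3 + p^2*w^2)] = (6*p^2*w^2 + 12*p^2*w + 6*p^2 + 7*p*w^3 + 14*p*w^2 + 7*p*w + w^4 + 2*w^3 + w^2 + (7*p - w)*(12*p^2*w + 12*p^2 + 21*p*w^2 + 28*p*w + 7*p + 4*w^3 + 6*w^2 + 2*w))/(p^2*(6*p^2*w^2 + 12*p^2*w + 6*p^2 + 7*p*w^3 + 14*p*w^2 + 7*p*w + w^4 + 2*w^3 + w^2)^2)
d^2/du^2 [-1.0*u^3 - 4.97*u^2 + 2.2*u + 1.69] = -6.0*u - 9.94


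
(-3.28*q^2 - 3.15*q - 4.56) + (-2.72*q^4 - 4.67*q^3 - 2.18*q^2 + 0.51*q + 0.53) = -2.72*q^4 - 4.67*q^3 - 5.46*q^2 - 2.64*q - 4.03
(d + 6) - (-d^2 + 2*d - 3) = d^2 - d + 9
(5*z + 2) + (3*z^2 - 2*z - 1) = 3*z^2 + 3*z + 1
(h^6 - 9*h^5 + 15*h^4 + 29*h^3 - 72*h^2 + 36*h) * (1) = h^6 - 9*h^5 + 15*h^4 + 29*h^3 - 72*h^2 + 36*h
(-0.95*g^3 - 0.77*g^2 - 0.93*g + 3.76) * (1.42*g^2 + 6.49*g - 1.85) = -1.349*g^5 - 7.2589*g^4 - 4.5604*g^3 + 0.727999999999999*g^2 + 26.1229*g - 6.956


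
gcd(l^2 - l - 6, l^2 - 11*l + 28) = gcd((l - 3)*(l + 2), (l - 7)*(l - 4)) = 1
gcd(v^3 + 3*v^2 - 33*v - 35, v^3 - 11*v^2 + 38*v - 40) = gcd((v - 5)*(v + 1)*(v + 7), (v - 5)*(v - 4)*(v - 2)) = v - 5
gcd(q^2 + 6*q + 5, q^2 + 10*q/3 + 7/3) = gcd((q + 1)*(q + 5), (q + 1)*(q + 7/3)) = q + 1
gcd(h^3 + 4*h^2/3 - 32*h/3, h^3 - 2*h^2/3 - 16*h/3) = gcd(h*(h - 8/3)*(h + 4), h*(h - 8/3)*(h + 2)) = h^2 - 8*h/3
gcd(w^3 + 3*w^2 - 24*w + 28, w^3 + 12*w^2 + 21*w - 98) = w^2 + 5*w - 14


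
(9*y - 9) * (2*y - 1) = 18*y^2 - 27*y + 9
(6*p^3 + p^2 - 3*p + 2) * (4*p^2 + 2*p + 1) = 24*p^5 + 16*p^4 - 4*p^3 + 3*p^2 + p + 2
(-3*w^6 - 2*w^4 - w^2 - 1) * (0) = 0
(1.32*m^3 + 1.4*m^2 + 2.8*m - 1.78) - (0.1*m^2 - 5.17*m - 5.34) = 1.32*m^3 + 1.3*m^2 + 7.97*m + 3.56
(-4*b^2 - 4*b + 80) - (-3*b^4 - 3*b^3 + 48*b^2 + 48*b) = 3*b^4 + 3*b^3 - 52*b^2 - 52*b + 80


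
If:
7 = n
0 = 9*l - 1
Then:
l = 1/9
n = 7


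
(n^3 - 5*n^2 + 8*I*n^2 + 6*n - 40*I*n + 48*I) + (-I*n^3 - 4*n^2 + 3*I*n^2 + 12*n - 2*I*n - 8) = n^3 - I*n^3 - 9*n^2 + 11*I*n^2 + 18*n - 42*I*n - 8 + 48*I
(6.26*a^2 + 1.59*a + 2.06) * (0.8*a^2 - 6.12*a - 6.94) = 5.008*a^4 - 37.0392*a^3 - 51.5272*a^2 - 23.6418*a - 14.2964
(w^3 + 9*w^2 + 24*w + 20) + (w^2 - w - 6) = w^3 + 10*w^2 + 23*w + 14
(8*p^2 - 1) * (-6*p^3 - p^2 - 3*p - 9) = -48*p^5 - 8*p^4 - 18*p^3 - 71*p^2 + 3*p + 9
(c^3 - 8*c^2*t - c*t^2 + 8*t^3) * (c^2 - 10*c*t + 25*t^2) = c^5 - 18*c^4*t + 104*c^3*t^2 - 182*c^2*t^3 - 105*c*t^4 + 200*t^5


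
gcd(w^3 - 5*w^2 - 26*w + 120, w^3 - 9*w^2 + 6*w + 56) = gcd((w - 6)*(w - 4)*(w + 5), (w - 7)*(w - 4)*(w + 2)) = w - 4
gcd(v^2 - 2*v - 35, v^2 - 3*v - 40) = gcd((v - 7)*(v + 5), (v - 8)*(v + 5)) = v + 5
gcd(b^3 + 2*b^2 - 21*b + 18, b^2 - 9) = b - 3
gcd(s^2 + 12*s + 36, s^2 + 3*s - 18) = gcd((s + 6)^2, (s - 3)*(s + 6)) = s + 6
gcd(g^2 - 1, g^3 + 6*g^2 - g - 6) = g^2 - 1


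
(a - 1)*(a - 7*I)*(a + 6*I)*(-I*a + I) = -I*a^4 - a^3 + 2*I*a^3 + 2*a^2 - 43*I*a^2 - a + 84*I*a - 42*I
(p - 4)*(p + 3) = p^2 - p - 12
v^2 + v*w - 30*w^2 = (v - 5*w)*(v + 6*w)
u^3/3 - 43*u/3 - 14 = (u/3 + 1/3)*(u - 7)*(u + 6)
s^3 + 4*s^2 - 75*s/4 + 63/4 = (s - 3/2)^2*(s + 7)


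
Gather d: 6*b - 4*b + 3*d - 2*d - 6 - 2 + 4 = 2*b + d - 4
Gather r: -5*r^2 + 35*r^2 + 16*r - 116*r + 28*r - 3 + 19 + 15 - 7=30*r^2 - 72*r + 24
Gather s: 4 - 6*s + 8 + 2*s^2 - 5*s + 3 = 2*s^2 - 11*s + 15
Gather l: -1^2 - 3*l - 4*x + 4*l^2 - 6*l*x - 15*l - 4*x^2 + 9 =4*l^2 + l*(-6*x - 18) - 4*x^2 - 4*x + 8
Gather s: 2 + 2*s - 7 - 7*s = -5*s - 5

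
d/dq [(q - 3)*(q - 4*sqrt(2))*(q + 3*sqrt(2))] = 3*q^2 - 6*q - 2*sqrt(2)*q - 24 + 3*sqrt(2)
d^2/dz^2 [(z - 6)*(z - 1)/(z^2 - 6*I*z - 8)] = (z^3*(-14 + 12*I) + 84*z^2 + z*(-336 - 216*I) - 208 + 672*I)/(z^6 - 18*I*z^5 - 132*z^4 + 504*I*z^3 + 1056*z^2 - 1152*I*z - 512)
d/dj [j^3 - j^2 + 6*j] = 3*j^2 - 2*j + 6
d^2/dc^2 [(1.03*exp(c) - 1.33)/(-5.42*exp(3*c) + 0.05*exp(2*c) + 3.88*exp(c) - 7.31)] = (-121.030768*exp(6*c) + 352.472898*exp(5*c) - 90.609257*exp(4*c) + 474.788862*exp(3*c) - 475.738524*exp(2*c) - 7.246872*exp(c) - 17.316659)*exp(c)/(159.220088*exp(9*c) - 4.40646*exp(8*c) - 341.900646*exp(7*c) + 650.533207*exp(6*c) + 232.869384*exp(5*c) - 924.561591*exp(4*c) + 818.968754*exp(3*c) + 322.127577*exp(2*c) - 621.996204*exp(c) + 390.617891)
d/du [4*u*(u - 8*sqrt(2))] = 8*u - 32*sqrt(2)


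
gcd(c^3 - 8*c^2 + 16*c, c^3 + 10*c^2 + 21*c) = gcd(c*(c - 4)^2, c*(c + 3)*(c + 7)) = c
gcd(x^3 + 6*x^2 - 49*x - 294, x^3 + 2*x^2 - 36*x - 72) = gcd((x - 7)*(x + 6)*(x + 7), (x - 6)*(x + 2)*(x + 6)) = x + 6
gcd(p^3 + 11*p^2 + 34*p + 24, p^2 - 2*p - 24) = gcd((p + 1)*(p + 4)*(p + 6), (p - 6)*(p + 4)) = p + 4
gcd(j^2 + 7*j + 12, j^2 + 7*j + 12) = j^2 + 7*j + 12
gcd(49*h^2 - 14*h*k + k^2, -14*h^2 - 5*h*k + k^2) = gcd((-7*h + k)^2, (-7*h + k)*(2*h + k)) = 7*h - k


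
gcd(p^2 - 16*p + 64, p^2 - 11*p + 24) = p - 8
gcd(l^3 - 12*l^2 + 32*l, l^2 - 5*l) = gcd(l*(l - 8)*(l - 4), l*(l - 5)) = l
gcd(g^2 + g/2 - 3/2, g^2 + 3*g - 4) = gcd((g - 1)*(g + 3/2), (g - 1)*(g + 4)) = g - 1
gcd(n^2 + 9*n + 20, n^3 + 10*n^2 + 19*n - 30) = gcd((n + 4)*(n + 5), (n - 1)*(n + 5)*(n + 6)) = n + 5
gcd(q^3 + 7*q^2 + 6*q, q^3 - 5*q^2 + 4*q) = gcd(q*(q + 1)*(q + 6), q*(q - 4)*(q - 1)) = q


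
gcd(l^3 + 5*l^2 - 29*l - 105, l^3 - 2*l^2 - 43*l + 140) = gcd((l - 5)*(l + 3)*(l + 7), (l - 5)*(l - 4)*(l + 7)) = l^2 + 2*l - 35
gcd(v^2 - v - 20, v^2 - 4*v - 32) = v + 4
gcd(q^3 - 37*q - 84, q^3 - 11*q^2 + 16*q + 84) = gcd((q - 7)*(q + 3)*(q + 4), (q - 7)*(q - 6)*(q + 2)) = q - 7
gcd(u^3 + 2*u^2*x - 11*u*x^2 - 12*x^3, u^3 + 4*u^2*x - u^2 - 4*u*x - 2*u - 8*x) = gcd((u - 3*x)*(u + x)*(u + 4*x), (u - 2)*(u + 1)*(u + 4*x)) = u + 4*x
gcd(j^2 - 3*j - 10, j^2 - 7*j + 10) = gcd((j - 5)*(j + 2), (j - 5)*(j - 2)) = j - 5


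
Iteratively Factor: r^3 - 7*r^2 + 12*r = (r - 4)*(r^2 - 3*r) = (r - 4)*(r - 3)*(r)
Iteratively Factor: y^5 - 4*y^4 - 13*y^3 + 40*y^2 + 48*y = (y)*(y^4 - 4*y^3 - 13*y^2 + 40*y + 48) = y*(y - 4)*(y^3 - 13*y - 12) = y*(y - 4)*(y + 1)*(y^2 - y - 12) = y*(y - 4)*(y + 1)*(y + 3)*(y - 4)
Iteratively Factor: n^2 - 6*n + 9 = (n - 3)*(n - 3)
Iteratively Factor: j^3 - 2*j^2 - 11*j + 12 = (j - 1)*(j^2 - j - 12) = (j - 4)*(j - 1)*(j + 3)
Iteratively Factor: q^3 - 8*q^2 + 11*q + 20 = (q - 5)*(q^2 - 3*q - 4) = (q - 5)*(q - 4)*(q + 1)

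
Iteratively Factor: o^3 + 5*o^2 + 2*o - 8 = (o + 4)*(o^2 + o - 2) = (o - 1)*(o + 4)*(o + 2)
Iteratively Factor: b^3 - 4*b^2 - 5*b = (b)*(b^2 - 4*b - 5) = b*(b + 1)*(b - 5)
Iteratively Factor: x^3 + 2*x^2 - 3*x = (x)*(x^2 + 2*x - 3) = x*(x - 1)*(x + 3)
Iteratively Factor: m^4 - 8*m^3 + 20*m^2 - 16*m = (m - 4)*(m^3 - 4*m^2 + 4*m) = (m - 4)*(m - 2)*(m^2 - 2*m) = m*(m - 4)*(m - 2)*(m - 2)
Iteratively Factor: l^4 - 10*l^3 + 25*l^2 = (l)*(l^3 - 10*l^2 + 25*l) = l^2*(l^2 - 10*l + 25) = l^2*(l - 5)*(l - 5)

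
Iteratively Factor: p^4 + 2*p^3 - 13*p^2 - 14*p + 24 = (p + 4)*(p^3 - 2*p^2 - 5*p + 6) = (p + 2)*(p + 4)*(p^2 - 4*p + 3) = (p - 1)*(p + 2)*(p + 4)*(p - 3)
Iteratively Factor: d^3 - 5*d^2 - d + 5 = (d + 1)*(d^2 - 6*d + 5) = (d - 5)*(d + 1)*(d - 1)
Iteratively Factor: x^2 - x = (x)*(x - 1)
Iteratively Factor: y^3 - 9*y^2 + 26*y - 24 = (y - 4)*(y^2 - 5*y + 6) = (y - 4)*(y - 3)*(y - 2)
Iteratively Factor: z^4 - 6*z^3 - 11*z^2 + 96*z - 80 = (z - 4)*(z^3 - 2*z^2 - 19*z + 20) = (z - 4)*(z - 1)*(z^2 - z - 20) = (z - 5)*(z - 4)*(z - 1)*(z + 4)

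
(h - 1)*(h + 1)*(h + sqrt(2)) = h^3 + sqrt(2)*h^2 - h - sqrt(2)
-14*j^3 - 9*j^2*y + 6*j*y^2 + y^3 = (-2*j + y)*(j + y)*(7*j + y)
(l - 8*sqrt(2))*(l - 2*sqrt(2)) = l^2 - 10*sqrt(2)*l + 32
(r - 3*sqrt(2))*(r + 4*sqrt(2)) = r^2 + sqrt(2)*r - 24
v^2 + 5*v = v*(v + 5)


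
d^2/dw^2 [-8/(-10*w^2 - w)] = 16*(-10*w*(10*w + 1) + (20*w + 1)^2)/(w^3*(10*w + 1)^3)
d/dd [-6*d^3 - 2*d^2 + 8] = 2*d*(-9*d - 2)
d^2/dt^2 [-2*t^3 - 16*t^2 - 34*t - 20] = -12*t - 32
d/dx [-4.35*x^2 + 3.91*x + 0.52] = 3.91 - 8.7*x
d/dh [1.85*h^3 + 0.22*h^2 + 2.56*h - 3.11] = 5.55*h^2 + 0.44*h + 2.56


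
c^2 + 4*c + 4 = (c + 2)^2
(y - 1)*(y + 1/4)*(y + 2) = y^3 + 5*y^2/4 - 7*y/4 - 1/2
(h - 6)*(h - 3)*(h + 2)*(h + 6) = h^4 - h^3 - 42*h^2 + 36*h + 216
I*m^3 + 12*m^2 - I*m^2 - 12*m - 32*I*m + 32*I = (m - 8*I)*(m - 4*I)*(I*m - I)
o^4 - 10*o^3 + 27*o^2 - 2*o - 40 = (o - 5)*(o - 4)*(o - 2)*(o + 1)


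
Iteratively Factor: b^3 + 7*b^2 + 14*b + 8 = (b + 1)*(b^2 + 6*b + 8) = (b + 1)*(b + 4)*(b + 2)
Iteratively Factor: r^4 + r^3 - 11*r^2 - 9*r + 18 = (r - 3)*(r^3 + 4*r^2 + r - 6) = (r - 3)*(r - 1)*(r^2 + 5*r + 6) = (r - 3)*(r - 1)*(r + 3)*(r + 2)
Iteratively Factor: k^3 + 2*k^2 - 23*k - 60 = (k + 3)*(k^2 - k - 20) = (k + 3)*(k + 4)*(k - 5)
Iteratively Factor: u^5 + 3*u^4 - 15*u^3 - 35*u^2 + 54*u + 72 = (u + 3)*(u^4 - 15*u^2 + 10*u + 24) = (u - 3)*(u + 3)*(u^3 + 3*u^2 - 6*u - 8) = (u - 3)*(u - 2)*(u + 3)*(u^2 + 5*u + 4) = (u - 3)*(u - 2)*(u + 3)*(u + 4)*(u + 1)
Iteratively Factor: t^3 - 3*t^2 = (t)*(t^2 - 3*t) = t^2*(t - 3)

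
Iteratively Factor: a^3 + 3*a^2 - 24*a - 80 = (a + 4)*(a^2 - a - 20) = (a + 4)^2*(a - 5)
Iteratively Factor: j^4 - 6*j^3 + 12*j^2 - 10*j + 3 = (j - 1)*(j^3 - 5*j^2 + 7*j - 3) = (j - 3)*(j - 1)*(j^2 - 2*j + 1) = (j - 3)*(j - 1)^2*(j - 1)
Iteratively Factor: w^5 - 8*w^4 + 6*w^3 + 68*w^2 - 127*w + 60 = (w - 1)*(w^4 - 7*w^3 - w^2 + 67*w - 60) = (w - 5)*(w - 1)*(w^3 - 2*w^2 - 11*w + 12) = (w - 5)*(w - 1)*(w + 3)*(w^2 - 5*w + 4) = (w - 5)*(w - 1)^2*(w + 3)*(w - 4)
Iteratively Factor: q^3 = (q)*(q^2) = q^2*(q)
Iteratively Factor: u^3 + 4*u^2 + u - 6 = (u - 1)*(u^2 + 5*u + 6) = (u - 1)*(u + 3)*(u + 2)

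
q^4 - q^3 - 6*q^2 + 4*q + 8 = (q - 2)^2*(q + 1)*(q + 2)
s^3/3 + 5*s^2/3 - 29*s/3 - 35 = (s/3 + 1)*(s - 5)*(s + 7)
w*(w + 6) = w^2 + 6*w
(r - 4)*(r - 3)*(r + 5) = r^3 - 2*r^2 - 23*r + 60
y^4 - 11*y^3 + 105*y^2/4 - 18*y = y*(y - 8)*(y - 3/2)^2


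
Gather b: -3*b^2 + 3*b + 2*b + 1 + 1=-3*b^2 + 5*b + 2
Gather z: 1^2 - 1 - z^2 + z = -z^2 + z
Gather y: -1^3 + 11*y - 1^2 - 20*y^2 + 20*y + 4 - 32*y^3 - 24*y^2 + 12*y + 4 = -32*y^3 - 44*y^2 + 43*y + 6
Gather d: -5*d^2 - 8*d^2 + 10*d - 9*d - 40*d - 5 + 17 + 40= -13*d^2 - 39*d + 52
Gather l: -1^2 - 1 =-2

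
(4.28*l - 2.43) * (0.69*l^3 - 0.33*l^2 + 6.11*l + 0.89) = 2.9532*l^4 - 3.0891*l^3 + 26.9527*l^2 - 11.0381*l - 2.1627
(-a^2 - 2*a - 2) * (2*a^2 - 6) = -2*a^4 - 4*a^3 + 2*a^2 + 12*a + 12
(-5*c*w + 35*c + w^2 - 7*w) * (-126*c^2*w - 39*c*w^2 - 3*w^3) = 630*c^3*w^2 - 4410*c^3*w + 69*c^2*w^3 - 483*c^2*w^2 - 24*c*w^4 + 168*c*w^3 - 3*w^5 + 21*w^4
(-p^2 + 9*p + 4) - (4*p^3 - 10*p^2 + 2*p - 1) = -4*p^3 + 9*p^2 + 7*p + 5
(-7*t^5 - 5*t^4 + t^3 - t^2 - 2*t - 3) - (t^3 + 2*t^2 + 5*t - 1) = -7*t^5 - 5*t^4 - 3*t^2 - 7*t - 2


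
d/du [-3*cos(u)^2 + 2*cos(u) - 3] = 2*(3*cos(u) - 1)*sin(u)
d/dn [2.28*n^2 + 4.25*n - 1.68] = 4.56*n + 4.25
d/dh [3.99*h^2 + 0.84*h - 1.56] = 7.98*h + 0.84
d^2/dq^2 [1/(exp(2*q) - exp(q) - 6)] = ((1 - 4*exp(q))*(-exp(2*q) + exp(q) + 6) - 2*(2*exp(q) - 1)^2*exp(q))*exp(q)/(-exp(2*q) + exp(q) + 6)^3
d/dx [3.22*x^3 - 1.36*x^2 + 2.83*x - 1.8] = 9.66*x^2 - 2.72*x + 2.83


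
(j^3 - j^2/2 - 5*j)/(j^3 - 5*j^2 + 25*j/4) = 2*(j + 2)/(2*j - 5)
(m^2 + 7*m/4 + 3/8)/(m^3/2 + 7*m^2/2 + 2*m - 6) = (8*m^2 + 14*m + 3)/(4*(m^3 + 7*m^2 + 4*m - 12))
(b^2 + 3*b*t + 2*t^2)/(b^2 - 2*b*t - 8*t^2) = (-b - t)/(-b + 4*t)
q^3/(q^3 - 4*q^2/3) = 3*q/(3*q - 4)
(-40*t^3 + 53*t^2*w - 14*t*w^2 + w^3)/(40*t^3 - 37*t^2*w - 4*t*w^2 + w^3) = (-5*t + w)/(5*t + w)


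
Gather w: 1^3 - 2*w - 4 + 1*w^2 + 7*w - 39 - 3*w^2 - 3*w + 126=-2*w^2 + 2*w + 84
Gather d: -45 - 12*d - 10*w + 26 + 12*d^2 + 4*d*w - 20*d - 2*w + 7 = 12*d^2 + d*(4*w - 32) - 12*w - 12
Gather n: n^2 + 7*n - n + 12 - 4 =n^2 + 6*n + 8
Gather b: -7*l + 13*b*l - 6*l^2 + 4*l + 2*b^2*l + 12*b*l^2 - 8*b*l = 2*b^2*l + b*(12*l^2 + 5*l) - 6*l^2 - 3*l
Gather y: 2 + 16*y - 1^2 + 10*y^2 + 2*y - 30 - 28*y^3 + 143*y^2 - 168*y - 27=-28*y^3 + 153*y^2 - 150*y - 56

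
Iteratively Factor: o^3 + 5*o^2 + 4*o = (o + 1)*(o^2 + 4*o) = o*(o + 1)*(o + 4)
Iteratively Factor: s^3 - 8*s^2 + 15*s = (s)*(s^2 - 8*s + 15) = s*(s - 3)*(s - 5)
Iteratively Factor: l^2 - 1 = (l + 1)*(l - 1)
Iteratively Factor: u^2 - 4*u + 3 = (u - 1)*(u - 3)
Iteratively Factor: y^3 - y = (y - 1)*(y^2 + y) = y*(y - 1)*(y + 1)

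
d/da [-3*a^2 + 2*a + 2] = 2 - 6*a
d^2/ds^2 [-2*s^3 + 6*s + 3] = -12*s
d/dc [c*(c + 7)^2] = (c + 7)*(3*c + 7)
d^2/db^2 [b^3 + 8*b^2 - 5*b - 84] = 6*b + 16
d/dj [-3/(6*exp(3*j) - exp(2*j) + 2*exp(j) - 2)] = 6*(9*exp(2*j) - exp(j) + 1)*exp(j)/(6*exp(3*j) - exp(2*j) + 2*exp(j) - 2)^2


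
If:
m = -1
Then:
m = -1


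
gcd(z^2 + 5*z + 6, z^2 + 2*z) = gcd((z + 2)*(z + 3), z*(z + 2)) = z + 2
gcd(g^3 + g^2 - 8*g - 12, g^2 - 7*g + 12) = g - 3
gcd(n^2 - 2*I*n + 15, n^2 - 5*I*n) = n - 5*I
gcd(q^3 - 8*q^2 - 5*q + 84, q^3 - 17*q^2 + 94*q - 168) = q^2 - 11*q + 28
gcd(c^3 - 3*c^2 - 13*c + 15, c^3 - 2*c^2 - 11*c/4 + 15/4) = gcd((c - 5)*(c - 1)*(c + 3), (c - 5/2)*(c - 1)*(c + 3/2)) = c - 1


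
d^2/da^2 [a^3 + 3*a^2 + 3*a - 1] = 6*a + 6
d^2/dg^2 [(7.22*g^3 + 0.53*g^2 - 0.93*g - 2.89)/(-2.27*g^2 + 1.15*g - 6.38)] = (1.13686837721616e-13*g^5 + 196.849107999999*g^3 + 453.244794*g^2 - 1889.393586*g - 105.565222)/(11.697083*g^6 - 17.777505*g^5 + 107.632731*g^4 - 101.450815*g^3 + 302.509614*g^2 - 140.43018*g + 259.694072)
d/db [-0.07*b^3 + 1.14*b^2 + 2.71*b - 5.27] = -0.21*b^2 + 2.28*b + 2.71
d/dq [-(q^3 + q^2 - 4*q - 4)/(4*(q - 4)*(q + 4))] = (-q^4 + 44*q^2 + 24*q - 64)/(4*(q^4 - 32*q^2 + 256))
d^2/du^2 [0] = 0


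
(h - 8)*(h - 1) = h^2 - 9*h + 8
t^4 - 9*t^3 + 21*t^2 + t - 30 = (t - 5)*(t - 3)*(t - 2)*(t + 1)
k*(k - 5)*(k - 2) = k^3 - 7*k^2 + 10*k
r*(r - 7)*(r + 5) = r^3 - 2*r^2 - 35*r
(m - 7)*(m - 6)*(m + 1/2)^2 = m^4 - 12*m^3 + 117*m^2/4 + 155*m/4 + 21/2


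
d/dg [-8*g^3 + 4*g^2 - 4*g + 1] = -24*g^2 + 8*g - 4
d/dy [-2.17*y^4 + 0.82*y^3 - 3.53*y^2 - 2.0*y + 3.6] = -8.68*y^3 + 2.46*y^2 - 7.06*y - 2.0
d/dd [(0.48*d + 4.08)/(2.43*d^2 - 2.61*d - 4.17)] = (-1.1664*d^2 - 19.8288*d + 8.6472)/(5.9049*d^4 - 12.6846*d^3 - 13.4541*d^2 + 21.7674*d + 17.3889)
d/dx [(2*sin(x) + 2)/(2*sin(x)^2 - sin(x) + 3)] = 2*(-4*sin(x) + cos(2*x) + 3)*cos(x)/(-sin(x) - cos(2*x) + 4)^2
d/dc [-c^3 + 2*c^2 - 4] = c*(4 - 3*c)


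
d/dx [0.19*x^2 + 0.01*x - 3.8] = 0.38*x + 0.01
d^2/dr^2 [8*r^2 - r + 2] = 16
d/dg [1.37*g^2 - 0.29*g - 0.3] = 2.74*g - 0.29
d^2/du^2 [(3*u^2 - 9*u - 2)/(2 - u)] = 16/(u^3 - 6*u^2 + 12*u - 8)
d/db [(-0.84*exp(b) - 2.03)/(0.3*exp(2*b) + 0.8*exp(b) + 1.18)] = (0.252*exp(2*b) + 1.218*exp(b) + 0.6328)*exp(b)/(0.09*exp(4*b) + 0.48*exp(3*b) + 1.348*exp(2*b) + 1.888*exp(b) + 1.3924)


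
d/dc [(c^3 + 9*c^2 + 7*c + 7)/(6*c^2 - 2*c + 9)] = (6*c^4 - 4*c^3 - 33*c^2 + 78*c + 77)/(36*c^4 - 24*c^3 + 112*c^2 - 36*c + 81)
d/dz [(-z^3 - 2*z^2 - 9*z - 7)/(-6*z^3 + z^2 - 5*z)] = (-13*z^4 - 98*z^3 - 107*z^2 + 14*z - 35)/(z^2*(36*z^4 - 12*z^3 + 61*z^2 - 10*z + 25))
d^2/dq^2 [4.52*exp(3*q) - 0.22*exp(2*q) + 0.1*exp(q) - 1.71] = (40.68*exp(2*q) - 0.88*exp(q) + 0.1)*exp(q)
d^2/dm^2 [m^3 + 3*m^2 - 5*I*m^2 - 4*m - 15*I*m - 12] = 6*m + 6 - 10*I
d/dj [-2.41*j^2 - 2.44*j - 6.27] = -4.82*j - 2.44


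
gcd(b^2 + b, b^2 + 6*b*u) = b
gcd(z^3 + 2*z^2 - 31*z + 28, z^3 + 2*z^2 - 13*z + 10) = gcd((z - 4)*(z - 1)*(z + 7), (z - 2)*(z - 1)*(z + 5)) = z - 1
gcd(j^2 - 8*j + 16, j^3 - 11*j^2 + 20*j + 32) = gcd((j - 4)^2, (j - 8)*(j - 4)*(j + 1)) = j - 4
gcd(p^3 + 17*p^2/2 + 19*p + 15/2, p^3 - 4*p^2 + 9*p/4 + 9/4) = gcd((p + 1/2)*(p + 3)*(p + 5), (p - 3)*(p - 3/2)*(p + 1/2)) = p + 1/2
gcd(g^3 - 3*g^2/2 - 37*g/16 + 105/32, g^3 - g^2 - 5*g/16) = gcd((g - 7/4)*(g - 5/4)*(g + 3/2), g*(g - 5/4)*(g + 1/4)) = g - 5/4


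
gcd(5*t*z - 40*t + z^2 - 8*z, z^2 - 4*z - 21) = 1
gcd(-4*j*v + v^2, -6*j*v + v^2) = v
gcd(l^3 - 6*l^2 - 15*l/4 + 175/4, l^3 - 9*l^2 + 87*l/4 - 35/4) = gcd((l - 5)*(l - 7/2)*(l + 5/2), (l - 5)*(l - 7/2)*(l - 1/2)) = l^2 - 17*l/2 + 35/2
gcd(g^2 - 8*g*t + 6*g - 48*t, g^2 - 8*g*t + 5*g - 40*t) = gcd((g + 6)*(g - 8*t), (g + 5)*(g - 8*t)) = -g + 8*t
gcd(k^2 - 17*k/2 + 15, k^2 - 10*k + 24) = k - 6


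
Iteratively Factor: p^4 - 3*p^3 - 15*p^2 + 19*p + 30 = (p - 5)*(p^3 + 2*p^2 - 5*p - 6) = (p - 5)*(p + 3)*(p^2 - p - 2) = (p - 5)*(p - 2)*(p + 3)*(p + 1)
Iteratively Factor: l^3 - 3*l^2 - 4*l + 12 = (l + 2)*(l^2 - 5*l + 6) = (l - 3)*(l + 2)*(l - 2)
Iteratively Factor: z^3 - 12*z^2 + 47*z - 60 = (z - 4)*(z^2 - 8*z + 15) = (z - 4)*(z - 3)*(z - 5)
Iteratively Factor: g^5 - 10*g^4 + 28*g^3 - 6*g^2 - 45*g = (g - 3)*(g^4 - 7*g^3 + 7*g^2 + 15*g) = g*(g - 3)*(g^3 - 7*g^2 + 7*g + 15) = g*(g - 3)*(g + 1)*(g^2 - 8*g + 15) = g*(g - 5)*(g - 3)*(g + 1)*(g - 3)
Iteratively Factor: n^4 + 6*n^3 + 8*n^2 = (n)*(n^3 + 6*n^2 + 8*n) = n*(n + 4)*(n^2 + 2*n) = n^2*(n + 4)*(n + 2)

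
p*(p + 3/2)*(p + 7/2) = p^3 + 5*p^2 + 21*p/4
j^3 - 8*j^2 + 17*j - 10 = (j - 5)*(j - 2)*(j - 1)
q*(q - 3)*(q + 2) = q^3 - q^2 - 6*q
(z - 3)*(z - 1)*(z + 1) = z^3 - 3*z^2 - z + 3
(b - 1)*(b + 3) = b^2 + 2*b - 3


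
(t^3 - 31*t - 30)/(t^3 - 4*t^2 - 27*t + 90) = (t + 1)/(t - 3)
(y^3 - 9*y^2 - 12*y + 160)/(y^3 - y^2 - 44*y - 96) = (y - 5)/(y + 3)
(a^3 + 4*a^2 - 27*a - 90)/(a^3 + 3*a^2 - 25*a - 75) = (a + 6)/(a + 5)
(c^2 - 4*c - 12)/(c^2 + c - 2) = (c - 6)/(c - 1)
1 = 1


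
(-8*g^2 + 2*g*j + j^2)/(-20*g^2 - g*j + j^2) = (2*g - j)/(5*g - j)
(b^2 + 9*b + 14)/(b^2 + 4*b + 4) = (b + 7)/(b + 2)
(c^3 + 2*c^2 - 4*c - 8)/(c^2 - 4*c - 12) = (c^2 - 4)/(c - 6)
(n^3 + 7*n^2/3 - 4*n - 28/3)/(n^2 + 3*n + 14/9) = 3*(n^2 - 4)/(3*n + 2)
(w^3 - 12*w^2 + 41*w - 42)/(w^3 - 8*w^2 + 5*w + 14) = (w - 3)/(w + 1)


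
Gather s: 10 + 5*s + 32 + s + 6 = 6*s + 48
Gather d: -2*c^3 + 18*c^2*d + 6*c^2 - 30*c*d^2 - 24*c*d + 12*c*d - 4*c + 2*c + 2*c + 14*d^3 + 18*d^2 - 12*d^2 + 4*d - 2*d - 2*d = -2*c^3 + 6*c^2 + 14*d^3 + d^2*(6 - 30*c) + d*(18*c^2 - 12*c)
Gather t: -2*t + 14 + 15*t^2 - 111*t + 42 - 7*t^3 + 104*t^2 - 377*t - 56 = -7*t^3 + 119*t^2 - 490*t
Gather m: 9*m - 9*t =9*m - 9*t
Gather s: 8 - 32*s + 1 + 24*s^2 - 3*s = 24*s^2 - 35*s + 9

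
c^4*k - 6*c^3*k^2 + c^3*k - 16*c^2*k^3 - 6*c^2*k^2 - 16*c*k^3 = c*(c - 8*k)*(c + 2*k)*(c*k + k)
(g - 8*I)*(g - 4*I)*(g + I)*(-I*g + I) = -I*g^4 - 11*g^3 + I*g^3 + 11*g^2 + 20*I*g^2 - 32*g - 20*I*g + 32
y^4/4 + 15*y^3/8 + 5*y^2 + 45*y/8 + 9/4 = (y/4 + 1/2)*(y + 1)*(y + 3/2)*(y + 3)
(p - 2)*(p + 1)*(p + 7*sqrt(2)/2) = p^3 - p^2 + 7*sqrt(2)*p^2/2 - 7*sqrt(2)*p/2 - 2*p - 7*sqrt(2)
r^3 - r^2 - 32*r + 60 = (r - 5)*(r - 2)*(r + 6)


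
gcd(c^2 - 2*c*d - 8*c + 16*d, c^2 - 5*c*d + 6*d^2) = c - 2*d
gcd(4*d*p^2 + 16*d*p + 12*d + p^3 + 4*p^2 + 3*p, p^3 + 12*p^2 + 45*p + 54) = p + 3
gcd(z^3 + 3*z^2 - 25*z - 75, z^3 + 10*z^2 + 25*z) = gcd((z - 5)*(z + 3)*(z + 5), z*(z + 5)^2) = z + 5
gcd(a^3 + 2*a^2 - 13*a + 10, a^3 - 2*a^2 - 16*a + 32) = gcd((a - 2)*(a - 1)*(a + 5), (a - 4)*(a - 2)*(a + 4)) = a - 2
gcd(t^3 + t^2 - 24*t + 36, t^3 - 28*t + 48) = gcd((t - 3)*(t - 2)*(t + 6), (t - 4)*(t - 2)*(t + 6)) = t^2 + 4*t - 12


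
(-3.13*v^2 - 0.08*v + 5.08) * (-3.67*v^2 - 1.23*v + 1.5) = 11.4871*v^4 + 4.1435*v^3 - 23.2402*v^2 - 6.3684*v + 7.62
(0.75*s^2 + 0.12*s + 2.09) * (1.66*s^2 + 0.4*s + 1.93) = 1.245*s^4 + 0.4992*s^3 + 4.9649*s^2 + 1.0676*s + 4.0337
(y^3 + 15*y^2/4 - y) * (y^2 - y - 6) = y^5 + 11*y^4/4 - 43*y^3/4 - 43*y^2/2 + 6*y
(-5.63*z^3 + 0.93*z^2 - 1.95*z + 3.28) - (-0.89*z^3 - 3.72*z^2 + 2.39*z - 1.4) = -4.74*z^3 + 4.65*z^2 - 4.34*z + 4.68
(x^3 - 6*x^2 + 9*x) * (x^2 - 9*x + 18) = x^5 - 15*x^4 + 81*x^3 - 189*x^2 + 162*x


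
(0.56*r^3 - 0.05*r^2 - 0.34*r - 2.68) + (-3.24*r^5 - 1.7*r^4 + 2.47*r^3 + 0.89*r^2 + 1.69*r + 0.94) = -3.24*r^5 - 1.7*r^4 + 3.03*r^3 + 0.84*r^2 + 1.35*r - 1.74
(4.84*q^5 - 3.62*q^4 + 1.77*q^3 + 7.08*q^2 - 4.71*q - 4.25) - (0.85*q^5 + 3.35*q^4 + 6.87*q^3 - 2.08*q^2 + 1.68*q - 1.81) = 3.99*q^5 - 6.97*q^4 - 5.1*q^3 + 9.16*q^2 - 6.39*q - 2.44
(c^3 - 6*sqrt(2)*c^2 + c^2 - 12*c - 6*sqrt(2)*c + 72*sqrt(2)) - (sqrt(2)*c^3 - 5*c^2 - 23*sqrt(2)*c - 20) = -sqrt(2)*c^3 + c^3 - 6*sqrt(2)*c^2 + 6*c^2 - 12*c + 17*sqrt(2)*c + 20 + 72*sqrt(2)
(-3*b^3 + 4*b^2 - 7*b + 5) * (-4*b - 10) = 12*b^4 + 14*b^3 - 12*b^2 + 50*b - 50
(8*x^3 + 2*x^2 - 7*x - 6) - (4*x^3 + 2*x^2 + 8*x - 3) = 4*x^3 - 15*x - 3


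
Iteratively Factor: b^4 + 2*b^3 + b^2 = (b)*(b^3 + 2*b^2 + b) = b*(b + 1)*(b^2 + b) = b*(b + 1)^2*(b)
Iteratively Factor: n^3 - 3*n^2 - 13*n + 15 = (n - 1)*(n^2 - 2*n - 15) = (n - 5)*(n - 1)*(n + 3)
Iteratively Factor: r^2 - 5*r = (r)*(r - 5)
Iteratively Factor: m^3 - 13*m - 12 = (m + 1)*(m^2 - m - 12) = (m + 1)*(m + 3)*(m - 4)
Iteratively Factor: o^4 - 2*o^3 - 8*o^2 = (o)*(o^3 - 2*o^2 - 8*o) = o*(o - 4)*(o^2 + 2*o) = o*(o - 4)*(o + 2)*(o)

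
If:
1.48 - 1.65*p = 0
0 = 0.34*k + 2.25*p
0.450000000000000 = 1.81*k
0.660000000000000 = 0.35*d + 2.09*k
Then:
No Solution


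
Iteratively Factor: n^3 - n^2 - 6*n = (n + 2)*(n^2 - 3*n) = n*(n + 2)*(n - 3)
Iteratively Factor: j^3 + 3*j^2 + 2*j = (j + 1)*(j^2 + 2*j) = j*(j + 1)*(j + 2)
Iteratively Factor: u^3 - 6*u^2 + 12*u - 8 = (u - 2)*(u^2 - 4*u + 4) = (u - 2)^2*(u - 2)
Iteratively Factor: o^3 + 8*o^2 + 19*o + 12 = (o + 1)*(o^2 + 7*o + 12) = (o + 1)*(o + 4)*(o + 3)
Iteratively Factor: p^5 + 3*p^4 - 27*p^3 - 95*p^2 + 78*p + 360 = (p + 3)*(p^4 - 27*p^2 - 14*p + 120) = (p - 5)*(p + 3)*(p^3 + 5*p^2 - 2*p - 24) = (p - 5)*(p - 2)*(p + 3)*(p^2 + 7*p + 12) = (p - 5)*(p - 2)*(p + 3)^2*(p + 4)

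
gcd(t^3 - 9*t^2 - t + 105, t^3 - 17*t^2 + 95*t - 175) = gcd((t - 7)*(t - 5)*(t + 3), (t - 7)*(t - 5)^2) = t^2 - 12*t + 35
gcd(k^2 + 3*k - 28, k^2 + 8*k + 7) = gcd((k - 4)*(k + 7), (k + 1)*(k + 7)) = k + 7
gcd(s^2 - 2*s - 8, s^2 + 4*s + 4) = s + 2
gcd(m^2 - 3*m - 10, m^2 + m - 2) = m + 2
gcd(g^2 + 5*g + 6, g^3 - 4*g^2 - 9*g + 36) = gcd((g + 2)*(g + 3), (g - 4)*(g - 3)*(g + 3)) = g + 3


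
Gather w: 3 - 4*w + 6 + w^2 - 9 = w^2 - 4*w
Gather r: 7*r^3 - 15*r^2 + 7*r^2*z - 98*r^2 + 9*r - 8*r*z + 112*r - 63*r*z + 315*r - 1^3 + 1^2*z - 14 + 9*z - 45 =7*r^3 + r^2*(7*z - 113) + r*(436 - 71*z) + 10*z - 60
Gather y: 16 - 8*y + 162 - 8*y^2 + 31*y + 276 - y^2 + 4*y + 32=-9*y^2 + 27*y + 486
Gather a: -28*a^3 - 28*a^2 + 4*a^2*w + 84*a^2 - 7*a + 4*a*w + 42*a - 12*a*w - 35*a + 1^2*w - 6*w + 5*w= -28*a^3 + a^2*(4*w + 56) - 8*a*w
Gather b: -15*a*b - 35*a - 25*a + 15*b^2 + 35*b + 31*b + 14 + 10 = -60*a + 15*b^2 + b*(66 - 15*a) + 24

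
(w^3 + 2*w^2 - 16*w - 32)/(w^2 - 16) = w + 2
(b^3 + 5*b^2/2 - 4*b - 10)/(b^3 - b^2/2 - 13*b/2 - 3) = (2*b^2 + b - 10)/(2*b^2 - 5*b - 3)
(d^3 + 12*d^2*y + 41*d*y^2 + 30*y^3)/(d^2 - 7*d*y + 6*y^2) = (d^3 + 12*d^2*y + 41*d*y^2 + 30*y^3)/(d^2 - 7*d*y + 6*y^2)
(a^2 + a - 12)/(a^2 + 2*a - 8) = (a - 3)/(a - 2)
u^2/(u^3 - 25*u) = u/(u^2 - 25)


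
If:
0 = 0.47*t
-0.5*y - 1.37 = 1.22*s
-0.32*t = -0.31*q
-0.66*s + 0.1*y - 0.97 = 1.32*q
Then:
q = 0.00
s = -1.38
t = 0.00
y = 0.62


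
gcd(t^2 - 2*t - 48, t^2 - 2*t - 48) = t^2 - 2*t - 48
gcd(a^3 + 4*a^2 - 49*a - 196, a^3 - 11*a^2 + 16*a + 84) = a - 7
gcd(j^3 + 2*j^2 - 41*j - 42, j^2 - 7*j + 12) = 1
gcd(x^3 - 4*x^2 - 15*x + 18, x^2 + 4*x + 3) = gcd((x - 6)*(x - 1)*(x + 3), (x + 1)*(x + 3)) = x + 3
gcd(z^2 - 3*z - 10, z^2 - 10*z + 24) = 1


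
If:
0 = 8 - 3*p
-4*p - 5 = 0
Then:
No Solution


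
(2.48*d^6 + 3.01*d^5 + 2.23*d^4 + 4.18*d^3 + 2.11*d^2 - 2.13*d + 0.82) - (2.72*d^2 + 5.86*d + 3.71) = 2.48*d^6 + 3.01*d^5 + 2.23*d^4 + 4.18*d^3 - 0.61*d^2 - 7.99*d - 2.89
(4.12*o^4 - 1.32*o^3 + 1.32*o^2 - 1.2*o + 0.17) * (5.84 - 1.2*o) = -4.944*o^5 + 25.6448*o^4 - 9.2928*o^3 + 9.1488*o^2 - 7.212*o + 0.9928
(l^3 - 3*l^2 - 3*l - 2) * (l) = l^4 - 3*l^3 - 3*l^2 - 2*l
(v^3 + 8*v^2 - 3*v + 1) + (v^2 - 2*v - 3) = v^3 + 9*v^2 - 5*v - 2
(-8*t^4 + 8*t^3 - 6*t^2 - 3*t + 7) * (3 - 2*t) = 16*t^5 - 40*t^4 + 36*t^3 - 12*t^2 - 23*t + 21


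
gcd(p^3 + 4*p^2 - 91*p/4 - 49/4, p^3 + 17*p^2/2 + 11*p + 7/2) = p^2 + 15*p/2 + 7/2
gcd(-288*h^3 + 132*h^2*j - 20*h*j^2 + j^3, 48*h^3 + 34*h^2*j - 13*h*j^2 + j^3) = 48*h^2 - 14*h*j + j^2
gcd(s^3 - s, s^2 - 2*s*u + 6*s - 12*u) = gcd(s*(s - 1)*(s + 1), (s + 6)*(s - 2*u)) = 1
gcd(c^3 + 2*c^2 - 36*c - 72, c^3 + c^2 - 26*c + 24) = c + 6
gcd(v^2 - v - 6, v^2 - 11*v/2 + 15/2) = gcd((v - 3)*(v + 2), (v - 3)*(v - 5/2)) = v - 3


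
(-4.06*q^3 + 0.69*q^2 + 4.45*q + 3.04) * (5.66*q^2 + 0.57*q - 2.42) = -22.9796*q^5 + 1.5912*q^4 + 35.4055*q^3 + 18.0731*q^2 - 9.0362*q - 7.3568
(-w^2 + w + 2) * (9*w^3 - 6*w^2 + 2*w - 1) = -9*w^5 + 15*w^4 + 10*w^3 - 9*w^2 + 3*w - 2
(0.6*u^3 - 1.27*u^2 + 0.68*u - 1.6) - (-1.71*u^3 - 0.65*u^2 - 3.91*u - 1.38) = 2.31*u^3 - 0.62*u^2 + 4.59*u - 0.22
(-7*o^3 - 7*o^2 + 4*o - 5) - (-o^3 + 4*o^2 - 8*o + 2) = -6*o^3 - 11*o^2 + 12*o - 7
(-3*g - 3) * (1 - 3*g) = 9*g^2 + 6*g - 3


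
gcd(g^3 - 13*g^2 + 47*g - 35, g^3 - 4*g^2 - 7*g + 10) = g^2 - 6*g + 5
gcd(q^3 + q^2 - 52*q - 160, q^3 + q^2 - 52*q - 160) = q^3 + q^2 - 52*q - 160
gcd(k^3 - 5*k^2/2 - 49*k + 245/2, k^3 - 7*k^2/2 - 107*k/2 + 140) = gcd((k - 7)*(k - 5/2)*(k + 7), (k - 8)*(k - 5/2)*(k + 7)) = k^2 + 9*k/2 - 35/2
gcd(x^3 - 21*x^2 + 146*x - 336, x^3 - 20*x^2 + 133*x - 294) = x^2 - 13*x + 42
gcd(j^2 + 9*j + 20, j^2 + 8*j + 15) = j + 5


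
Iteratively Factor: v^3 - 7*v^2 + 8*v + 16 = (v - 4)*(v^2 - 3*v - 4) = (v - 4)*(v + 1)*(v - 4)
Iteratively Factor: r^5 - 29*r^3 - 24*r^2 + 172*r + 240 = (r - 3)*(r^4 + 3*r^3 - 20*r^2 - 84*r - 80) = (r - 3)*(r + 4)*(r^3 - r^2 - 16*r - 20) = (r - 5)*(r - 3)*(r + 4)*(r^2 + 4*r + 4) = (r - 5)*(r - 3)*(r + 2)*(r + 4)*(r + 2)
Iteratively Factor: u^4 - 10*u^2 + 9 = (u - 3)*(u^3 + 3*u^2 - u - 3) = (u - 3)*(u + 3)*(u^2 - 1) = (u - 3)*(u + 1)*(u + 3)*(u - 1)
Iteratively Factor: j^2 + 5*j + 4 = (j + 4)*(j + 1)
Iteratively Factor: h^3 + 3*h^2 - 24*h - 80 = (h + 4)*(h^2 - h - 20) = (h + 4)^2*(h - 5)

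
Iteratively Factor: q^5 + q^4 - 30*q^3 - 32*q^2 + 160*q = (q)*(q^4 + q^3 - 30*q^2 - 32*q + 160) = q*(q - 2)*(q^3 + 3*q^2 - 24*q - 80) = q*(q - 2)*(q + 4)*(q^2 - q - 20) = q*(q - 5)*(q - 2)*(q + 4)*(q + 4)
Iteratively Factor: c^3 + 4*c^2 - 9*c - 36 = (c + 4)*(c^2 - 9) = (c - 3)*(c + 4)*(c + 3)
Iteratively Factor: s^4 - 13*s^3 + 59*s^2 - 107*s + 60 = (s - 1)*(s^3 - 12*s^2 + 47*s - 60) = (s - 3)*(s - 1)*(s^2 - 9*s + 20) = (s - 5)*(s - 3)*(s - 1)*(s - 4)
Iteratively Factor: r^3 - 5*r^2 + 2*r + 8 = (r + 1)*(r^2 - 6*r + 8) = (r - 4)*(r + 1)*(r - 2)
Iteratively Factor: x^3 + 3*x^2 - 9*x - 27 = (x - 3)*(x^2 + 6*x + 9) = (x - 3)*(x + 3)*(x + 3)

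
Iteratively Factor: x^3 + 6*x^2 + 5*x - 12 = (x + 4)*(x^2 + 2*x - 3) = (x - 1)*(x + 4)*(x + 3)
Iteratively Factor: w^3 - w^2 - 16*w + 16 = (w - 1)*(w^2 - 16) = (w - 4)*(w - 1)*(w + 4)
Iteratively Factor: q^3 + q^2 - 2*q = (q + 2)*(q^2 - q) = (q - 1)*(q + 2)*(q)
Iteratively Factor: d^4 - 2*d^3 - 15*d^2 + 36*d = (d)*(d^3 - 2*d^2 - 15*d + 36) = d*(d + 4)*(d^2 - 6*d + 9) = d*(d - 3)*(d + 4)*(d - 3)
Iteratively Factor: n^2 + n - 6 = (n - 2)*(n + 3)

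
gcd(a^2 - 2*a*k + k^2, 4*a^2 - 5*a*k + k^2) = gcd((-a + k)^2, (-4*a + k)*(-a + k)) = a - k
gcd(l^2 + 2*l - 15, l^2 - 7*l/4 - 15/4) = l - 3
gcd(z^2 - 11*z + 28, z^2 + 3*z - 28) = z - 4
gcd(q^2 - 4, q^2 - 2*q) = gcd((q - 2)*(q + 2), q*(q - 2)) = q - 2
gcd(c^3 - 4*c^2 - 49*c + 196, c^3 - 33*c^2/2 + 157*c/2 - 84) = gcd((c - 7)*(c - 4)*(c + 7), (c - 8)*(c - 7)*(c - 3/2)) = c - 7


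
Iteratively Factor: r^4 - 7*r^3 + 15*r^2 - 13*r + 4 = (r - 1)*(r^3 - 6*r^2 + 9*r - 4) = (r - 1)^2*(r^2 - 5*r + 4) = (r - 1)^3*(r - 4)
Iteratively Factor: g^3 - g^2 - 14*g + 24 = (g + 4)*(g^2 - 5*g + 6) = (g - 3)*(g + 4)*(g - 2)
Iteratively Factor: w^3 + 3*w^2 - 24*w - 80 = (w + 4)*(w^2 - w - 20) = (w + 4)^2*(w - 5)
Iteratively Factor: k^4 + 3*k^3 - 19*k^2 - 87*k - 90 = (k + 3)*(k^3 - 19*k - 30) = (k - 5)*(k + 3)*(k^2 + 5*k + 6) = (k - 5)*(k + 3)^2*(k + 2)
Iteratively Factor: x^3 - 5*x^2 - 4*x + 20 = (x - 2)*(x^2 - 3*x - 10) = (x - 5)*(x - 2)*(x + 2)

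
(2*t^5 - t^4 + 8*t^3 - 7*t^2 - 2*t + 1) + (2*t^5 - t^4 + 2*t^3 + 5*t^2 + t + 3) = 4*t^5 - 2*t^4 + 10*t^3 - 2*t^2 - t + 4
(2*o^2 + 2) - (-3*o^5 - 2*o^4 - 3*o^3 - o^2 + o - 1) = 3*o^5 + 2*o^4 + 3*o^3 + 3*o^2 - o + 3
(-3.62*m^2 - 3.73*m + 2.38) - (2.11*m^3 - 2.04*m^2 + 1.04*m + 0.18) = -2.11*m^3 - 1.58*m^2 - 4.77*m + 2.2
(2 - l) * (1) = 2 - l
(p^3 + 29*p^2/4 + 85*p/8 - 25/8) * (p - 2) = p^4 + 21*p^3/4 - 31*p^2/8 - 195*p/8 + 25/4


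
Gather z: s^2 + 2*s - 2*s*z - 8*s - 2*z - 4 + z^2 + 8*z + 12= s^2 - 6*s + z^2 + z*(6 - 2*s) + 8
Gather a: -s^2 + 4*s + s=-s^2 + 5*s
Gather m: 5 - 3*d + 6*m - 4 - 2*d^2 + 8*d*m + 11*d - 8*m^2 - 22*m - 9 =-2*d^2 + 8*d - 8*m^2 + m*(8*d - 16) - 8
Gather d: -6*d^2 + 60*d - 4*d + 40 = -6*d^2 + 56*d + 40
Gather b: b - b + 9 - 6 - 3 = 0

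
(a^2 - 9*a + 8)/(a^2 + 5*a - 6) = (a - 8)/(a + 6)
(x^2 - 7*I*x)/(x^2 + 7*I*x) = (x - 7*I)/(x + 7*I)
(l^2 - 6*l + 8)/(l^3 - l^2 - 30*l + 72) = (l - 2)/(l^2 + 3*l - 18)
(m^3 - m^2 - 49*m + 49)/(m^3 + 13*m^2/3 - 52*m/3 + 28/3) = 3*(m^2 - 8*m + 7)/(3*m^2 - 8*m + 4)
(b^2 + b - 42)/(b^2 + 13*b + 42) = (b - 6)/(b + 6)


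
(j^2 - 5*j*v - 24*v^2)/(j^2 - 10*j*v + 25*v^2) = (j^2 - 5*j*v - 24*v^2)/(j^2 - 10*j*v + 25*v^2)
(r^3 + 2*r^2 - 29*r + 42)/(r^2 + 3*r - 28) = (r^2 - 5*r + 6)/(r - 4)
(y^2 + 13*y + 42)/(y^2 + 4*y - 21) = (y + 6)/(y - 3)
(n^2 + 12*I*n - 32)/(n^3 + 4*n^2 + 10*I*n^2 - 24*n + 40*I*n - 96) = (n + 8*I)/(n^2 + n*(4 + 6*I) + 24*I)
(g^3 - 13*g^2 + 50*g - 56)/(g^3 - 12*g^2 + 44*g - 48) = (g - 7)/(g - 6)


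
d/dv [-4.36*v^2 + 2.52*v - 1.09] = 2.52 - 8.72*v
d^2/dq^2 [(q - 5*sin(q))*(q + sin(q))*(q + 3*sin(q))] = q^2*sin(q) - 4*q*cos(q) - 34*q*cos(2*q) + 6*q + 37*sin(q)/4 - 34*sin(2*q) - 135*sin(3*q)/4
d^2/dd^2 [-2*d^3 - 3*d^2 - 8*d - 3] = -12*d - 6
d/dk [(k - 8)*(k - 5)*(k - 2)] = 3*k^2 - 30*k + 66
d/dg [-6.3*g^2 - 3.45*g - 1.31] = -12.6*g - 3.45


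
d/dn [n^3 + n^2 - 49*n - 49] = 3*n^2 + 2*n - 49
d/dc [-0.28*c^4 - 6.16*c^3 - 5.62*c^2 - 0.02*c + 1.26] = -1.12*c^3 - 18.48*c^2 - 11.24*c - 0.02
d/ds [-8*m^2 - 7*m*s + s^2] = -7*m + 2*s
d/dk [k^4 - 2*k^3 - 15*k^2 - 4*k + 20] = 4*k^3 - 6*k^2 - 30*k - 4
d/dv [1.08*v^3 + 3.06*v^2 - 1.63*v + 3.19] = 3.24*v^2 + 6.12*v - 1.63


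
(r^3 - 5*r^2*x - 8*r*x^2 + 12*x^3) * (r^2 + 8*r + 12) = r^5 - 5*r^4*x + 8*r^4 - 8*r^3*x^2 - 40*r^3*x + 12*r^3 + 12*r^2*x^3 - 64*r^2*x^2 - 60*r^2*x + 96*r*x^3 - 96*r*x^2 + 144*x^3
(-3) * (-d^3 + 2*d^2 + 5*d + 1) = 3*d^3 - 6*d^2 - 15*d - 3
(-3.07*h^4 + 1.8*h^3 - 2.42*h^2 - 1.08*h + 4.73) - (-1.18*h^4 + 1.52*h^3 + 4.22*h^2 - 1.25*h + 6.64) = -1.89*h^4 + 0.28*h^3 - 6.64*h^2 + 0.17*h - 1.91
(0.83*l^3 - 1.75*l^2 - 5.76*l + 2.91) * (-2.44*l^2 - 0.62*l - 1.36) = -2.0252*l^5 + 3.7554*l^4 + 14.0106*l^3 - 1.1492*l^2 + 6.0294*l - 3.9576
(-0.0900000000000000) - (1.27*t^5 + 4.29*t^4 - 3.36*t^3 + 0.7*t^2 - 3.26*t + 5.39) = -1.27*t^5 - 4.29*t^4 + 3.36*t^3 - 0.7*t^2 + 3.26*t - 5.48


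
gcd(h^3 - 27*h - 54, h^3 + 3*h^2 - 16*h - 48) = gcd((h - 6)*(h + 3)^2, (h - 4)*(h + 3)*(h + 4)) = h + 3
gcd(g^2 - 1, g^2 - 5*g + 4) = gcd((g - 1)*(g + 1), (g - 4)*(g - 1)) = g - 1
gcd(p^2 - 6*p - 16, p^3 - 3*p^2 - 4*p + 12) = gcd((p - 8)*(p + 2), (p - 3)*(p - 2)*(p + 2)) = p + 2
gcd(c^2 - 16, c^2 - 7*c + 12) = c - 4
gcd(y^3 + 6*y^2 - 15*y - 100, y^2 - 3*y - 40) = y + 5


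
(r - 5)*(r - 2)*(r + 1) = r^3 - 6*r^2 + 3*r + 10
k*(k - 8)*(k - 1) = k^3 - 9*k^2 + 8*k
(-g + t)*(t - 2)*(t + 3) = -g*t^2 - g*t + 6*g + t^3 + t^2 - 6*t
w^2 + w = w*(w + 1)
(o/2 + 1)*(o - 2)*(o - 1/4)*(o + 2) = o^4/2 + 7*o^3/8 - 9*o^2/4 - 7*o/2 + 1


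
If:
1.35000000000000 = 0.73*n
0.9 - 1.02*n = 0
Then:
No Solution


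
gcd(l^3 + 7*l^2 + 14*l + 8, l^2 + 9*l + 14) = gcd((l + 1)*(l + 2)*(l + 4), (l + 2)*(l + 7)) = l + 2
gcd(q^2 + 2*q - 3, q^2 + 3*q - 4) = q - 1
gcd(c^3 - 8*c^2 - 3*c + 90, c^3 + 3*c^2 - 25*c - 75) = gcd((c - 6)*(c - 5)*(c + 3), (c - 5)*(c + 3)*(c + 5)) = c^2 - 2*c - 15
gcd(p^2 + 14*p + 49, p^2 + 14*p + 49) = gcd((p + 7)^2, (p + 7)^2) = p^2 + 14*p + 49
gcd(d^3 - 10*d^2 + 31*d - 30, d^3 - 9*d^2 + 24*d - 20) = d^2 - 7*d + 10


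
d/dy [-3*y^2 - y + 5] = -6*y - 1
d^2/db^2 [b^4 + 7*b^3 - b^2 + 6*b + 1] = 12*b^2 + 42*b - 2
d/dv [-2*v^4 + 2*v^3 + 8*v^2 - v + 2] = -8*v^3 + 6*v^2 + 16*v - 1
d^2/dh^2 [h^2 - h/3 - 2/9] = 2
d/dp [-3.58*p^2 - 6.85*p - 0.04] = -7.16*p - 6.85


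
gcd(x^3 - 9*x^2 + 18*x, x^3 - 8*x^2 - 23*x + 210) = x - 6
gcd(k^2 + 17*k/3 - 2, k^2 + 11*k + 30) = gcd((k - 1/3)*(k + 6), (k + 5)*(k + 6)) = k + 6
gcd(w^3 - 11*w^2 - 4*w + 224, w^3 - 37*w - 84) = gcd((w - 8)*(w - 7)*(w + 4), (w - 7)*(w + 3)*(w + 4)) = w^2 - 3*w - 28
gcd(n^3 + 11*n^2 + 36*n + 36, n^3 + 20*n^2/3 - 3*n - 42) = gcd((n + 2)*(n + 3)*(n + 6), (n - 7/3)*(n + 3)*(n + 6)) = n^2 + 9*n + 18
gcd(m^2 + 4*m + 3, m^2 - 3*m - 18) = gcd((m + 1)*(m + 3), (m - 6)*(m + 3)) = m + 3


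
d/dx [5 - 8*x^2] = -16*x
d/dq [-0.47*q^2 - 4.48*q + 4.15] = -0.94*q - 4.48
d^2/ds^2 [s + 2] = 0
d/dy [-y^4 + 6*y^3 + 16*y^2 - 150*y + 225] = -4*y^3 + 18*y^2 + 32*y - 150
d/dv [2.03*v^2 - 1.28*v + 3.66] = 4.06*v - 1.28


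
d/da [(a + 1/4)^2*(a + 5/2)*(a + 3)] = 4*a^3 + 18*a^2 + 165*a/8 + 131/32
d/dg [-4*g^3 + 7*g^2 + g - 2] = -12*g^2 + 14*g + 1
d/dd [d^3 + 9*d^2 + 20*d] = 3*d^2 + 18*d + 20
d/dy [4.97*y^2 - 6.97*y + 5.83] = 9.94*y - 6.97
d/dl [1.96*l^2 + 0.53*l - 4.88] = 3.92*l + 0.53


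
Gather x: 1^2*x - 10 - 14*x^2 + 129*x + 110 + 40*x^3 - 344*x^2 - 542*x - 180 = 40*x^3 - 358*x^2 - 412*x - 80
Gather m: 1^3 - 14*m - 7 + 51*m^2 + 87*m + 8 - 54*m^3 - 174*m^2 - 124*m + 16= -54*m^3 - 123*m^2 - 51*m + 18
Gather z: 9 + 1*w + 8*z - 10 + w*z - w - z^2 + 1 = -z^2 + z*(w + 8)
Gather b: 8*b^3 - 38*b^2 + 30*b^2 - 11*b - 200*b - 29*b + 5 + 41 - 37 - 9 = 8*b^3 - 8*b^2 - 240*b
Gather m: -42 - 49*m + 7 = -49*m - 35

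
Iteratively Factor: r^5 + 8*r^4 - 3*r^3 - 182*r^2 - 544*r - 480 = (r + 3)*(r^4 + 5*r^3 - 18*r^2 - 128*r - 160) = (r - 5)*(r + 3)*(r^3 + 10*r^2 + 32*r + 32) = (r - 5)*(r + 2)*(r + 3)*(r^2 + 8*r + 16) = (r - 5)*(r + 2)*(r + 3)*(r + 4)*(r + 4)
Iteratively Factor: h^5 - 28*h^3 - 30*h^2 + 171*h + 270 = (h + 3)*(h^4 - 3*h^3 - 19*h^2 + 27*h + 90) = (h - 5)*(h + 3)*(h^3 + 2*h^2 - 9*h - 18) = (h - 5)*(h + 2)*(h + 3)*(h^2 - 9) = (h - 5)*(h - 3)*(h + 2)*(h + 3)*(h + 3)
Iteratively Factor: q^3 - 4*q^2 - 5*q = (q)*(q^2 - 4*q - 5) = q*(q - 5)*(q + 1)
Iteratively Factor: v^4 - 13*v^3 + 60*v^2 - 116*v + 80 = (v - 2)*(v^3 - 11*v^2 + 38*v - 40) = (v - 4)*(v - 2)*(v^2 - 7*v + 10) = (v - 5)*(v - 4)*(v - 2)*(v - 2)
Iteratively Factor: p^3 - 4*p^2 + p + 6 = (p - 2)*(p^2 - 2*p - 3) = (p - 3)*(p - 2)*(p + 1)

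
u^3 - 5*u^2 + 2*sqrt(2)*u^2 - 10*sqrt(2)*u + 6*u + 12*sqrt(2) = (u - 3)*(u - 2)*(u + 2*sqrt(2))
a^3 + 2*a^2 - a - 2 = (a - 1)*(a + 1)*(a + 2)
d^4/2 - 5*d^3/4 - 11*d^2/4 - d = d*(d/2 + 1/2)*(d - 4)*(d + 1/2)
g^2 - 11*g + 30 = (g - 6)*(g - 5)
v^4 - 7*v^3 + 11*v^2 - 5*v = v*(v - 5)*(v - 1)^2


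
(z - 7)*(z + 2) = z^2 - 5*z - 14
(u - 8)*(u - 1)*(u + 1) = u^3 - 8*u^2 - u + 8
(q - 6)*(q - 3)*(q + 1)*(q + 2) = q^4 - 6*q^3 - 7*q^2 + 36*q + 36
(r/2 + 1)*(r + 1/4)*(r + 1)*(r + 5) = r^4/2 + 33*r^3/8 + 19*r^2/2 + 57*r/8 + 5/4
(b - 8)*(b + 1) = b^2 - 7*b - 8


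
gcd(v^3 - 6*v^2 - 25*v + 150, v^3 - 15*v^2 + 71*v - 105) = v - 5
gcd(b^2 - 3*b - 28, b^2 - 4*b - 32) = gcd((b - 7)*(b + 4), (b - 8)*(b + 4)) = b + 4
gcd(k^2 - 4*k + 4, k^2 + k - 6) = k - 2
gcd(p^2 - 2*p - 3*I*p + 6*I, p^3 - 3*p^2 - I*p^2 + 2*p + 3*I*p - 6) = 1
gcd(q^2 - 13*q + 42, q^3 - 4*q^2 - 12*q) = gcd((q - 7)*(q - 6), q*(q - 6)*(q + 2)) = q - 6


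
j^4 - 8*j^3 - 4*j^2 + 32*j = j*(j - 8)*(j - 2)*(j + 2)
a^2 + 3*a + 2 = (a + 1)*(a + 2)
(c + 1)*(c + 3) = c^2 + 4*c + 3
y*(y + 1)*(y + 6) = y^3 + 7*y^2 + 6*y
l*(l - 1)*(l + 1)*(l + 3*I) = l^4 + 3*I*l^3 - l^2 - 3*I*l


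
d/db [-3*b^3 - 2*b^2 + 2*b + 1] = -9*b^2 - 4*b + 2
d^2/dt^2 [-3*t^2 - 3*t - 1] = -6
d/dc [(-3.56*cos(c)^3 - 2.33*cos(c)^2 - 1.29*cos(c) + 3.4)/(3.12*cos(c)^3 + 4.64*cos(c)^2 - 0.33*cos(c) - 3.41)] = (7.105427357601e-15*cos(c)^5 + 9.2488*cos(c)^4 - 10.3992*cos(c)^3 - 11.3493*cos(c)^2 + 15.6614*cos(c) - 5.5209)*sin(c)/(9.7344*cos(c)^6 + 28.9536*cos(c)^5 + 19.4704*cos(c)^4 - 24.3408*cos(c)^3 - 31.5359*cos(c)^2 + 2.2506*cos(c) + 11.6281)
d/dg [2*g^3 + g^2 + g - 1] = 6*g^2 + 2*g + 1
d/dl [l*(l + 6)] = 2*l + 6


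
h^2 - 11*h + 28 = (h - 7)*(h - 4)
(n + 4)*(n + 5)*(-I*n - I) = -I*n^3 - 10*I*n^2 - 29*I*n - 20*I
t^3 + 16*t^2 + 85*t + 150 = (t + 5)^2*(t + 6)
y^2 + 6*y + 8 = (y + 2)*(y + 4)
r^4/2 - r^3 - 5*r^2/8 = r^2*(r/2 + 1/4)*(r - 5/2)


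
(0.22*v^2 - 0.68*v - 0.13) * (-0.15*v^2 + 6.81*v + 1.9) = -0.033*v^4 + 1.6002*v^3 - 4.1933*v^2 - 2.1773*v - 0.247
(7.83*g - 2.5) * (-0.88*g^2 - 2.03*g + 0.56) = -6.8904*g^3 - 13.6949*g^2 + 9.4598*g - 1.4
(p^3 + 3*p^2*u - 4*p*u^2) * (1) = p^3 + 3*p^2*u - 4*p*u^2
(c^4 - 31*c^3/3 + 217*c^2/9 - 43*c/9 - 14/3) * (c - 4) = c^5 - 43*c^4/3 + 589*c^3/9 - 911*c^2/9 + 130*c/9 + 56/3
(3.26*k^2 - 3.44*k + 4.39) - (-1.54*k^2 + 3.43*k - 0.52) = 4.8*k^2 - 6.87*k + 4.91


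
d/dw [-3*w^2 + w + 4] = 1 - 6*w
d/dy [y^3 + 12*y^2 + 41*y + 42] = 3*y^2 + 24*y + 41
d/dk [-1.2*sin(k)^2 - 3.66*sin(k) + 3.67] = -(2.4*sin(k) + 3.66)*cos(k)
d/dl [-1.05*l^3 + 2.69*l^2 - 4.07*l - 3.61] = -3.15*l^2 + 5.38*l - 4.07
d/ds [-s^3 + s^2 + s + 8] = -3*s^2 + 2*s + 1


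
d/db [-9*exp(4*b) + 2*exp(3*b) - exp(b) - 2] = -36*exp(4*b) + 6*exp(3*b) - exp(b)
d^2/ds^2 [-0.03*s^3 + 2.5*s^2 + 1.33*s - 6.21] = 5.0 - 0.18*s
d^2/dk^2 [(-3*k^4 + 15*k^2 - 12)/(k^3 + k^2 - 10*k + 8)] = -36/(k^3 + 12*k^2 + 48*k + 64)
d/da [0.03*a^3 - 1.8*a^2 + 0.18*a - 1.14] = 0.09*a^2 - 3.6*a + 0.18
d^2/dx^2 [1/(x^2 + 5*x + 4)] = 2*(-x^2 - 5*x + (2*x + 5)^2 - 4)/(x^2 + 5*x + 4)^3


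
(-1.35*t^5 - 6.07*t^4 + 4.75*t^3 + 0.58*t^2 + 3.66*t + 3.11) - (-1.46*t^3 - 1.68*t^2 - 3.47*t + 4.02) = -1.35*t^5 - 6.07*t^4 + 6.21*t^3 + 2.26*t^2 + 7.13*t - 0.91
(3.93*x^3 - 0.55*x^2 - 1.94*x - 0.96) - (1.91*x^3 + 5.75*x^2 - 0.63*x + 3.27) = 2.02*x^3 - 6.3*x^2 - 1.31*x - 4.23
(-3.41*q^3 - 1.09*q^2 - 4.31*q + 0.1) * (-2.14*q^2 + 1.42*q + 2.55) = 7.2974*q^5 - 2.5096*q^4 - 1.0199*q^3 - 9.1137*q^2 - 10.8485*q + 0.255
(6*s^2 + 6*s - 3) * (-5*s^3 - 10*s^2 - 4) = -30*s^5 - 90*s^4 - 45*s^3 + 6*s^2 - 24*s + 12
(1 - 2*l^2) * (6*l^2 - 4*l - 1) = -12*l^4 + 8*l^3 + 8*l^2 - 4*l - 1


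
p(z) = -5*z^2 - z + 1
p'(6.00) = -61.00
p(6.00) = -185.00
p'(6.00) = -61.00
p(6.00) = -185.00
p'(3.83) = -39.30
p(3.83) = -76.17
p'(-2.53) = 24.30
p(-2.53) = -28.47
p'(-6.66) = 65.60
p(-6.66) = -214.12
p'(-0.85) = 7.50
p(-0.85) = -1.76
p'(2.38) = -24.80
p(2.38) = -29.70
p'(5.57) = -56.70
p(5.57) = -159.69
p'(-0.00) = -1.00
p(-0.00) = 1.00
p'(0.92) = -10.20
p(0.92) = -4.15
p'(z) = -10*z - 1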